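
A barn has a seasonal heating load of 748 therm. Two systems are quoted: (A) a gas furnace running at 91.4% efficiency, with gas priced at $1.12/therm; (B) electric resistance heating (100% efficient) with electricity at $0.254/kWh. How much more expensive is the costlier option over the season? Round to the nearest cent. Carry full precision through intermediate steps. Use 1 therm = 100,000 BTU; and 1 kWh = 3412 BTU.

Heat load = 748 therm × 100,000 = 74,800,000 BTU
Gas: input = 74,800,000 / 0.914 = 81,838,074 BTU = 818.4 therm → 818.4 × $1.12 = $916.59
Electric: 74,800,000 BTU / 3412 = 21,920 kWh → × $0.254 = $5,568.35
Difference = |$916.59 − $5,568.35| = $4,651.76

$4651.76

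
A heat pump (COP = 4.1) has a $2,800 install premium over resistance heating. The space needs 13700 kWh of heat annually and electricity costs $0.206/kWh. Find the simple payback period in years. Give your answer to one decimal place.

1.3 years

Resistance: 13700 kWh × $0.206 = $2,822.20/yr
Heat pump: 13700 / 4.1 = 3341 kWh in → × $0.206 = $688.34/yr
Annual savings = $2,133.86
Payback = $2,800 / $2,133.86 = 1.31 years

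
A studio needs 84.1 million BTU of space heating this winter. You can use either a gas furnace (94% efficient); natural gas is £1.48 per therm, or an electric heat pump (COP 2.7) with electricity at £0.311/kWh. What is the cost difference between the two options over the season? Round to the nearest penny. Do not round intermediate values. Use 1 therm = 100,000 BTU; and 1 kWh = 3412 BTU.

£1514.99

Heat load = 84.1 × 10⁶ BTU = 84,100,000 BTU
Gas: input = 84,100,000 / 0.94 = 89,468,085 BTU = 894.7 therm → 894.7 × £1.48 = £1,324.13
Heat pump: 84,100,000 BTU / 3412 = 24,650 kWh heat; / 2.7 = 9,129 kWh in → × £0.311 = £2,839.12
Difference = |£1,324.13 − £2,839.12| = £1,514.99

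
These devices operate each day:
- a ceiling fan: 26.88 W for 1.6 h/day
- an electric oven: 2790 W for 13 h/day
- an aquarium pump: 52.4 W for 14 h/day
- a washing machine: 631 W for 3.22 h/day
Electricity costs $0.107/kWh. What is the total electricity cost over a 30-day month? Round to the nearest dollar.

$125

ceiling fan: 26.88 W × 1.6 h × 30 d = 1,290 Wh = 1.29 kWh
electric oven: 2790 W × 13 h × 30 d = 1,088,100 Wh = 1,088 kWh
aquarium pump: 52.4 W × 14 h × 30 d = 22,008 Wh = 22.01 kWh
washing machine: 631 W × 3.22 h × 30 d = 60,955 Wh = 60.95 kWh
Total energy = 1.29 + 1,088 + 22.01 + 60.95 = 1,172 kWh
Cost = 1,172 kWh × $0.107 = $125.44 ≈ $125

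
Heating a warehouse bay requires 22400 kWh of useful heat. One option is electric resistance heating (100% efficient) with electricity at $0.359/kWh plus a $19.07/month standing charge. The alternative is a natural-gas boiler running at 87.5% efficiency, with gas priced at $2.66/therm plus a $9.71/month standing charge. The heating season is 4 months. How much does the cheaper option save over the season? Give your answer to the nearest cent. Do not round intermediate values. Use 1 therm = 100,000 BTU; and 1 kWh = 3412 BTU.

Heat load = 22400 kWh × 3412 = 76,428,800 BTU
Gas: input = 76,428,800 / 0.875 = 87,347,200 BTU = 873.5 therm → 873.5 × $2.66 = $2,323.44; + 4 × $9.71 standing = $2,362.28
Electric: 76,428,800 BTU / 3412 = 22,400 kWh → × $0.359 = $8,041.60; + 4 × $19.07 standing = $8,117.88
Difference = |$2,362.28 − $8,117.88| = $5,755.60

$5755.60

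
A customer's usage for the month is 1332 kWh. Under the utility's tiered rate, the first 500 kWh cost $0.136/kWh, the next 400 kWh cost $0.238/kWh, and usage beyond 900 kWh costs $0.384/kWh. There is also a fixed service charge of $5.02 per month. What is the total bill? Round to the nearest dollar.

$334

First 500 kWh × $0.136 = $68.00
Next 400 kWh × $0.238 = $95.20
Remaining 432 kWh × $0.384 = $165.89
Energy charge = $329.09; + service $5.02 = $334.11 ≈ $334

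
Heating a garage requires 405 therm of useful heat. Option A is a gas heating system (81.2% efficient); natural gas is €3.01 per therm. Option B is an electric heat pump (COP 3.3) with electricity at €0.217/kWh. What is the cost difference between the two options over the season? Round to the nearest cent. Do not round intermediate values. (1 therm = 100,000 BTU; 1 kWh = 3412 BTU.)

€720.76

Heat load = 405 therm × 100,000 = 40,500,000 BTU
Gas: input = 40,500,000 / 0.812 = 49,876,847 BTU = 498.8 therm → 498.8 × €3.01 = €1,501.29
Heat pump: 40,500,000 BTU / 3412 = 11,870 kWh heat; / 3.3 = 3,597 kWh in → × €0.217 = €780.53
Difference = |€1,501.29 − €780.53| = €720.76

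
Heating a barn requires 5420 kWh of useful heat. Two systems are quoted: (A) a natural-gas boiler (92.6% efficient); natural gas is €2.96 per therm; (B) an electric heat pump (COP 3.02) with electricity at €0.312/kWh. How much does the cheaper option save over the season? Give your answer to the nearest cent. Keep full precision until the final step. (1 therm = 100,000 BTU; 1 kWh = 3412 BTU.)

€31.19

Heat load = 5420 kWh × 3412 = 18,493,040 BTU
Gas: input = 18,493,040 / 0.926 = 19,970,886 BTU = 199.7 therm → 199.7 × €2.96 = €591.14
Heat pump: 18,493,040 BTU / 3412 = 5,420 kWh heat; / 3.02 = 1,795 kWh in → × €0.312 = €559.95
Difference = |€591.14 − €559.95| = €31.19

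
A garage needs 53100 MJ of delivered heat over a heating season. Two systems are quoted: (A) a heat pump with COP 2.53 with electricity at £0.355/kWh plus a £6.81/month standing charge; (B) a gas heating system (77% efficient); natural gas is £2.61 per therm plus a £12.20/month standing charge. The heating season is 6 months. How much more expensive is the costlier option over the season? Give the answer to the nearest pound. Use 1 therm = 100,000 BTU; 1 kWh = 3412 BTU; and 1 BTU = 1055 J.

£331

Heat load = 53100 MJ = 53,100,000,000 J / 1055 = 50,331,754 BTU
Gas: input = 50,331,754 / 0.77 = 65,365,914 BTU = 653.7 therm → 653.7 × £2.61 = £1,706.05; + 6 × £12.20 standing = £1,779.25
Heat pump: 50,331,754 BTU / 3412 = 14,750 kWh heat; / 2.53 = 5,831 kWh in → × £0.355 = £2,069.86; + 6 × £6.81 standing = £2,110.72
Difference = |£1,779.25 − £2,110.72| = £331.47 ≈ £331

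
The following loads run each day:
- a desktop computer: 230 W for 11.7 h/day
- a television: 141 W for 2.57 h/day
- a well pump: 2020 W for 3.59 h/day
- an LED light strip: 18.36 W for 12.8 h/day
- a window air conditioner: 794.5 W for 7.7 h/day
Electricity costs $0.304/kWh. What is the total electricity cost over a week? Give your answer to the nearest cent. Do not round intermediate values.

desktop computer: 230 W × 11.7 h × 7 d = 18,837 Wh = 18.84 kWh
television: 141 W × 2.57 h × 7 d = 2,537 Wh = 2.537 kWh
well pump: 2020 W × 3.59 h × 7 d = 50,763 Wh = 50.76 kWh
LED light strip: 18.36 W × 12.8 h × 7 d = 1,645 Wh = 1.645 kWh
window air conditioner: 794.5 W × 7.7 h × 7 d = 42,824 Wh = 42.82 kWh
Total energy = 18.84 + 2.537 + 50.76 + 1.645 + 42.82 = 116.6 kWh
Cost = 116.6 kWh × $0.304 = $35.45

$35.45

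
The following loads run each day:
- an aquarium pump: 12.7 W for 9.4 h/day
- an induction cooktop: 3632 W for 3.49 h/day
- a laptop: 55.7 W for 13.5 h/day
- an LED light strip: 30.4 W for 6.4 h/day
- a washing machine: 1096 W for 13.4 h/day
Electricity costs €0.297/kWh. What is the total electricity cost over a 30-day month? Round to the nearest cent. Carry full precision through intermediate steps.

aquarium pump: 12.7 W × 9.4 h × 30 d = 3,581 Wh = 3.581 kWh
induction cooktop: 3632 W × 3.49 h × 30 d = 380,270 Wh = 380.3 kWh
laptop: 55.7 W × 13.5 h × 30 d = 22,558 Wh = 22.56 kWh
LED light strip: 30.4 W × 6.4 h × 30 d = 5,837 Wh = 5.837 kWh
washing machine: 1096 W × 13.4 h × 30 d = 440,592 Wh = 440.6 kWh
Total energy = 3.581 + 380.3 + 22.56 + 5.837 + 440.6 = 852.8 kWh
Cost = 852.8 kWh × €0.297 = €253.29

€253.29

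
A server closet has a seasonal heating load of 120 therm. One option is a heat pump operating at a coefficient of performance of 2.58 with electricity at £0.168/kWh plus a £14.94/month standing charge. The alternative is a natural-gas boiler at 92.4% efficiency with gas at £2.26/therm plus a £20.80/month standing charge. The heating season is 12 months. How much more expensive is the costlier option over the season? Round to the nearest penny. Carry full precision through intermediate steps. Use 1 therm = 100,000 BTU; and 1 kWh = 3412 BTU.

Heat load = 120 therm × 100,000 = 12,000,000 BTU
Gas: input = 12,000,000 / 0.924 = 12,987,013 BTU = 129.9 therm → 129.9 × £2.26 = £293.51; + 12 × £20.80 standing = £543.11
Heat pump: 12,000,000 BTU / 3412 = 3,517 kWh heat; / 2.58 = 1,363 kWh in → × £0.168 = £229.01; + 12 × £14.94 standing = £408.29
Difference = |£543.11 − £408.29| = £134.81

£134.81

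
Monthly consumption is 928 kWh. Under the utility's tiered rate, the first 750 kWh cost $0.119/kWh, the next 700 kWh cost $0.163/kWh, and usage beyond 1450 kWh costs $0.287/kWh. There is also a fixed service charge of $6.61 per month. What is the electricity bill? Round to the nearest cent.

$124.87

First 750 kWh × $0.119 = $89.25
Next 178 kWh × $0.163 = $29.01
Remaining tier: 0 kWh (not reached)
Energy charge = $118.26; + service $6.61 = $124.87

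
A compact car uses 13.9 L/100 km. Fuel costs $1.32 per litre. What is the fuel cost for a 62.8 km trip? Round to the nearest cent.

Fuel = 13.9 L/100 km × 62.8 km / 100 = 8.729 L
Cost = 8.729 L × $1.32/L = $11.52

$11.52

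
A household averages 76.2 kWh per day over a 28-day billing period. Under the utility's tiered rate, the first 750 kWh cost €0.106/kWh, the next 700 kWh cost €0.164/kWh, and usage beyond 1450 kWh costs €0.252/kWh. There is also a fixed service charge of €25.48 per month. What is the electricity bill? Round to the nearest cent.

Usage = 76.2 kWh/day × 28 days = 2133.6 kWh
First 750 kWh × €0.106 = €79.50
Next 700 kWh × €0.164 = €114.80
Remaining 683.6 kWh × €0.252 = €172.27
Energy charge = €366.57; + service €25.48 = €392.05

€392.05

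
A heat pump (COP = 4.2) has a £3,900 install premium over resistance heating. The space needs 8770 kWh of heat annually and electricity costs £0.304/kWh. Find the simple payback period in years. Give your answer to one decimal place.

1.9 years

Resistance: 8770 kWh × £0.304 = £2,666.08/yr
Heat pump: 8770 / 4.2 = 2088 kWh in → × £0.304 = £634.78/yr
Annual savings = £2,031.30
Payback = £3,900 / £2,031.30 = 1.92 years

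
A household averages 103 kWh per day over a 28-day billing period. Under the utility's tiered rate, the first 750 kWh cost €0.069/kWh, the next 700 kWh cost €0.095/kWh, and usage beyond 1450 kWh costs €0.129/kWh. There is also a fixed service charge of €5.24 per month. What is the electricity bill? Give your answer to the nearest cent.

Usage = 103 kWh/day × 28 days = 2884 kWh
First 750 kWh × €0.069 = €51.75
Next 700 kWh × €0.095 = €66.50
Remaining 1434 kWh × €0.129 = €184.99
Energy charge = €303.24; + service €5.24 = €308.48

€308.48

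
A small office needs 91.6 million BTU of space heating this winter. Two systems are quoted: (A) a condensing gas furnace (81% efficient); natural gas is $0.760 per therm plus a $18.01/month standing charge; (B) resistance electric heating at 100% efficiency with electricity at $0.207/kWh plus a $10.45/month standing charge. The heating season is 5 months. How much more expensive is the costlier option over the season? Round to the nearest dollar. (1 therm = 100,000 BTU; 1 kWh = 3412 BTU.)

$4660

Heat load = 91.6 × 10⁶ BTU = 91,600,000 BTU
Gas: input = 91,600,000 / 0.81 = 113,086,420 BTU = 1,131 therm → 1,131 × $0.760 = $859.46; + 5 × $18.01 standing = $949.51
Electric: 91,600,000 BTU / 3412 = 26,850 kWh → × $0.207 = $5,557.21; + 5 × $10.45 standing = $5,609.46
Difference = |$949.51 − $5,609.46| = $4,659.95 ≈ $4660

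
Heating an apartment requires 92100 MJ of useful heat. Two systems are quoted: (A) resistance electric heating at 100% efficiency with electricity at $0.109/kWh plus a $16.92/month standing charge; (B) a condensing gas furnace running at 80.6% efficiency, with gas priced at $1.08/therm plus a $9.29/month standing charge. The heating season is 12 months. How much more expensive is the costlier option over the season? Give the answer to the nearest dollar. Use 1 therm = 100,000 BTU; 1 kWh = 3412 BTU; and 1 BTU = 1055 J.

Heat load = 92100 MJ = 92,100,000,000 J / 1055 = 87,298,578 BTU
Gas: input = 87,298,578 / 0.806 = 108,310,891 BTU = 1,083 therm → 1,083 × $1.08 = $1,169.76; + 12 × $9.29 standing = $1,281.24
Electric: 87,298,578 BTU / 3412 = 25,590 kWh → × $0.109 = $2,788.85; + 12 × $16.92 standing = $2,991.89
Difference = |$1,281.24 − $2,991.89| = $1,710.65 ≈ $1711

$1711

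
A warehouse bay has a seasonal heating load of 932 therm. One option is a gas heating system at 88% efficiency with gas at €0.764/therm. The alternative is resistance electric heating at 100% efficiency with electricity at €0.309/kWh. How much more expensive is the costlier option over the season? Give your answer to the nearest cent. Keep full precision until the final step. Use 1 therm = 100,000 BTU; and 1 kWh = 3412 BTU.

€7631.30

Heat load = 932 therm × 100,000 = 93,200,000 BTU
Gas: input = 93,200,000 / 0.88 = 105,909,091 BTU = 1,059 therm → 1,059 × €0.764 = €809.15
Electric: 93,200,000 BTU / 3412 = 27,320 kWh → × €0.309 = €8,440.45
Difference = |€809.15 − €8,440.45| = €7,631.30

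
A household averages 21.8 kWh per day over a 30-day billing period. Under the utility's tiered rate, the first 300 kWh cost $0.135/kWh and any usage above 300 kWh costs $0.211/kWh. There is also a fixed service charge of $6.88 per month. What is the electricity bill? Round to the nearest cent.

Usage = 21.8 kWh/day × 30 days = 654 kWh
First 300 kWh × $0.135 = $40.50
Remaining 354 kWh × $0.211 = $74.69
Energy charge = $115.19; + service $6.88 = $122.07

$122.07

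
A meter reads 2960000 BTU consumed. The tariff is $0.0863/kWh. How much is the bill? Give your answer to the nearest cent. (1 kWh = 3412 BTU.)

$74.87

2960000 BTU × (0.00029308 kWh/BTU) = 867.5 kWh
Cost = 867.5 kWh × $0.0863/kWh = $74.87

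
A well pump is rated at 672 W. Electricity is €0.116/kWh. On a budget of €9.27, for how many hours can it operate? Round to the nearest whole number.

Energy budget = €9.27 / €0.116 per kWh = 79.91 kWh = 79,914 Wh
Runtime = 79,914 Wh / 672 W = 118.9 h

119 h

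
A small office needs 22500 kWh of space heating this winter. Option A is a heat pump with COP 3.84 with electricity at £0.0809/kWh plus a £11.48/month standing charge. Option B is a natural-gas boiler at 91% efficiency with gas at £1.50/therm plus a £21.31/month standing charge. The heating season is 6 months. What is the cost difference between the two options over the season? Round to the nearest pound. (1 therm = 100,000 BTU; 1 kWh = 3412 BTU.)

£850

Heat load = 22500 kWh × 3412 = 76,770,000 BTU
Gas: input = 76,770,000 / 0.91 = 84,362,637 BTU = 843.6 therm → 843.6 × £1.50 = £1,265.44; + 6 × £21.31 standing = £1,393.30
Heat pump: 76,770,000 BTU / 3412 = 22,500 kWh heat; / 3.84 = 5,859 kWh in → × £0.0809 = £474.02; + 6 × £11.48 standing = £542.90
Difference = |£1,393.30 − £542.90| = £850.40 ≈ £850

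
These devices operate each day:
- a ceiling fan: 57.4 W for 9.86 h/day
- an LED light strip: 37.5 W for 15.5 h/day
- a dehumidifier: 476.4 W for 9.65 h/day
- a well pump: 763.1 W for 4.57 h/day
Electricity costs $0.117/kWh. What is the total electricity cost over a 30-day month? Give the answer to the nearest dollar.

ceiling fan: 57.4 W × 9.86 h × 30 d = 16,979 Wh = 16.98 kWh
LED light strip: 37.5 W × 15.5 h × 30 d = 17,438 Wh = 17.44 kWh
dehumidifier: 476.4 W × 9.65 h × 30 d = 137,918 Wh = 137.9 kWh
well pump: 763.1 W × 4.57 h × 30 d = 104,621 Wh = 104.6 kWh
Total energy = 16.98 + 17.44 + 137.9 + 104.6 = 277 kWh
Cost = 277 kWh × $0.117 = $32.40 ≈ $32

$32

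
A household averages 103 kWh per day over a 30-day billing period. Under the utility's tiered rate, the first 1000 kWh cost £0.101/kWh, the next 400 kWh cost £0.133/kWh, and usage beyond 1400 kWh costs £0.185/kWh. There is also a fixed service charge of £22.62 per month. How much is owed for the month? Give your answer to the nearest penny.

Usage = 103 kWh/day × 30 days = 3090 kWh
First 1000 kWh × £0.101 = £101.00
Next 400 kWh × £0.133 = £53.20
Remaining 1690 kWh × £0.185 = £312.65
Energy charge = £466.85; + service £22.62 = £489.47

£489.47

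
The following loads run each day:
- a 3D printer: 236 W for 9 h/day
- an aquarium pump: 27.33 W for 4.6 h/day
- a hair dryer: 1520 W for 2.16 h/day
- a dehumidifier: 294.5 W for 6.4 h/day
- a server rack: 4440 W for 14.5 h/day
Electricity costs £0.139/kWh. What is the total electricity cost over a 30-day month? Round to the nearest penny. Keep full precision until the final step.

3D printer: 236 W × 9 h × 30 d = 63,720 Wh = 63.72 kWh
aquarium pump: 27.33 W × 4.6 h × 30 d = 3,772 Wh = 3.772 kWh
hair dryer: 1520 W × 2.16 h × 30 d = 98,496 Wh = 98.5 kWh
dehumidifier: 294.5 W × 6.4 h × 30 d = 56,544 Wh = 56.54 kWh
server rack: 4440 W × 14.5 h × 30 d = 1,931,400 Wh = 1,931 kWh
Total energy = 63.72 + 3.772 + 98.5 + 56.54 + 1,931 = 2,154 kWh
Cost = 2,154 kWh × £0.139 = £299.40

£299.40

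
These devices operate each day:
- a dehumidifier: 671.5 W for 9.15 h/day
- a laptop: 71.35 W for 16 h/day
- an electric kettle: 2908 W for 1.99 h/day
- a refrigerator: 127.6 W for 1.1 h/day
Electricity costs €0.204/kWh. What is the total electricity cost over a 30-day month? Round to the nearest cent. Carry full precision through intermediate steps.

dehumidifier: 671.5 W × 9.15 h × 30 d = 184,327 Wh = 184.3 kWh
laptop: 71.35 W × 16 h × 30 d = 34,248 Wh = 34.25 kWh
electric kettle: 2908 W × 1.99 h × 30 d = 173,608 Wh = 173.6 kWh
refrigerator: 127.6 W × 1.1 h × 30 d = 4,211 Wh = 4.211 kWh
Total energy = 184.3 + 34.25 + 173.6 + 4.211 = 396.4 kWh
Cost = 396.4 kWh × €0.204 = €80.86

€80.86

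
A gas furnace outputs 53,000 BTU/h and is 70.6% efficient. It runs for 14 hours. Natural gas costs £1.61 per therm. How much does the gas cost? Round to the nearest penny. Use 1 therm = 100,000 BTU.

£16.92

Heat delivered = 53,000 BTU/h × 14 h = 742,000 BTU
Gas input = 742,000 / 0.706 = 1,050,992 BTU
= 1,050,992 / 100,000 = 10.51 therm
Cost = 10.51 × £1.61/therm = £16.92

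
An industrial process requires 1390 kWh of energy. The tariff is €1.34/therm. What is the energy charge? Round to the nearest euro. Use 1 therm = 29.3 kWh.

€64

1390 kWh × (0.03413 therm/kWh) = 47.44 therm
Cost = 47.44 therm × €1.34/therm = €63.57 ≈ €64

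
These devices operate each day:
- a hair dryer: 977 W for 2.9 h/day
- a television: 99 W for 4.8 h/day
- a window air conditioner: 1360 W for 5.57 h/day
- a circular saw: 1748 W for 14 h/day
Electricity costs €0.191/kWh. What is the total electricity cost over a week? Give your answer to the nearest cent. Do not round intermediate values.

€47.27

hair dryer: 977 W × 2.9 h × 7 d = 19,833 Wh = 19.83 kWh
television: 99 W × 4.8 h × 7 d = 3,326 Wh = 3.326 kWh
window air conditioner: 1360 W × 5.57 h × 7 d = 53,026 Wh = 53.03 kWh
circular saw: 1748 W × 14 h × 7 d = 171,304 Wh = 171.3 kWh
Total energy = 19.83 + 3.326 + 53.03 + 171.3 = 247.5 kWh
Cost = 247.5 kWh × €0.191 = €47.27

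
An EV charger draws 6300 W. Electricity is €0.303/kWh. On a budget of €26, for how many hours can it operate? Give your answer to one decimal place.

13.6 h

Energy budget = €26 / €0.303 per kWh = 85.81 kWh = 85,809 Wh
Runtime = 85,809 Wh / 6300 W = 13.62 h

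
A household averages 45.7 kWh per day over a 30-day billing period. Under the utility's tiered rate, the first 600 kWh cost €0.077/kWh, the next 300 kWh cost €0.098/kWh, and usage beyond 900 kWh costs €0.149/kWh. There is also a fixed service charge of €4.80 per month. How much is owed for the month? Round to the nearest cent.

Usage = 45.7 kWh/day × 30 days = 1371 kWh
First 600 kWh × €0.077 = €46.20
Next 300 kWh × €0.098 = €29.40
Remaining 471 kWh × €0.149 = €70.18
Energy charge = €145.78; + service €4.80 = €150.58

€150.58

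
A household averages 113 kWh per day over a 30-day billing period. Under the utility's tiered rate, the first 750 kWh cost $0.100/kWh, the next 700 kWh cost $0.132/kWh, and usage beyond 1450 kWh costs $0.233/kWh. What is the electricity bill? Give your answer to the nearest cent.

Usage = 113 kWh/day × 30 days = 3390 kWh
First 750 kWh × $0.100 = $75.00
Next 700 kWh × $0.132 = $92.40
Remaining 1940 kWh × $0.233 = $452.02
Total = $619.42

$619.42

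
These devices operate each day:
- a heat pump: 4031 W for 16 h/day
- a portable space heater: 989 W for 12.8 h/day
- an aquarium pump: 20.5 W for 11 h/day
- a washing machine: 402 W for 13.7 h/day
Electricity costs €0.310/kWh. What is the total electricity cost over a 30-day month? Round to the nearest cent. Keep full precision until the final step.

heat pump: 4031 W × 16 h × 30 d = 1,934,880 Wh = 1,935 kWh
portable space heater: 989 W × 12.8 h × 30 d = 379,776 Wh = 379.8 kWh
aquarium pump: 20.5 W × 11 h × 30 d = 6,765 Wh = 6.765 kWh
washing machine: 402 W × 13.7 h × 30 d = 165,222 Wh = 165.2 kWh
Total energy = 1,935 + 379.8 + 6.765 + 165.2 = 2,487 kWh
Cost = 2,487 kWh × €0.310 = €770.86

€770.86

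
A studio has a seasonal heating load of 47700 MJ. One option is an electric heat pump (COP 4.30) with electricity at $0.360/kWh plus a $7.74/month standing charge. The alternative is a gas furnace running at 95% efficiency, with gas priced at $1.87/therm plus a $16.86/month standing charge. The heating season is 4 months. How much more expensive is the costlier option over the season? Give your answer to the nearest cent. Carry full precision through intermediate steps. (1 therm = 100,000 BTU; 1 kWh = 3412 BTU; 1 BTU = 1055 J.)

Heat load = 47700 MJ = 47,700,000,000 J / 1055 = 45,213,270 BTU
Gas: input = 45,213,270 / 0.95 = 47,592,916 BTU = 475.9 therm → 475.9 × $1.87 = $889.99; + 4 × $16.86 standing = $957.43
Heat pump: 45,213,270 BTU / 3412 = 13,250 kWh heat; / 4.30 = 3,082 kWh in → × $0.360 = $1,109.41; + 4 × $7.74 standing = $1,140.37
Difference = |$957.43 − $1,140.37| = $182.94

$182.94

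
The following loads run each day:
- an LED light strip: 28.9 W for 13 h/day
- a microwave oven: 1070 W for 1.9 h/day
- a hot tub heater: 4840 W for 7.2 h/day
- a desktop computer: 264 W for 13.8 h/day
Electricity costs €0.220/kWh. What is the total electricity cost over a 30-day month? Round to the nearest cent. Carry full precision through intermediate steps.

€269.94

LED light strip: 28.9 W × 13 h × 30 d = 11,271 Wh = 11.27 kWh
microwave oven: 1070 W × 1.9 h × 30 d = 60,990 Wh = 60.99 kWh
hot tub heater: 4840 W × 7.2 h × 30 d = 1,045,440 Wh = 1,045 kWh
desktop computer: 264 W × 13.8 h × 30 d = 109,296 Wh = 109.3 kWh
Total energy = 11.27 + 60.99 + 1,045 + 109.3 = 1,227 kWh
Cost = 1,227 kWh × €0.220 = €269.94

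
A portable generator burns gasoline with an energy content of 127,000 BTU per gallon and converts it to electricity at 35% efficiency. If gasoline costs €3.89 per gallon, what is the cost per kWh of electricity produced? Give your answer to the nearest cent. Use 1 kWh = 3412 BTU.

€0.30

Electrical output per gallon = 127,000 BTU × 0.35 / 3412 BTU/kWh = 13.03 kWh
Cost per kWh = €3.89 / 13.03 kWh = €0.299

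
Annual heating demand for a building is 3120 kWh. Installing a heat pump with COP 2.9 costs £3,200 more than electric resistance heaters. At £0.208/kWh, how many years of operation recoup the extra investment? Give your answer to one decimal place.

Resistance: 3120 kWh × £0.208 = £648.96/yr
Heat pump: 3120 / 2.9 = 1076 kWh in → × £0.208 = £223.78/yr
Annual savings = £425.18
Payback = £3,200 / £425.18 = 7.53 years

7.5 years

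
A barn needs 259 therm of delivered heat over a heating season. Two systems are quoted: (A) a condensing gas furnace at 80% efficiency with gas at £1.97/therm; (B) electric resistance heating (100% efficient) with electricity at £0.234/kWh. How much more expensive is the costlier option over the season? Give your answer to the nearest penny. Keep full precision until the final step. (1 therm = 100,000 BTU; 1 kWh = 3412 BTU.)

Heat load = 259 therm × 100,000 = 25,900,000 BTU
Gas: input = 25,900,000 / 0.800 = 32,375,000 BTU = 323.8 therm → 323.8 × £1.97 = £637.79
Electric: 25,900,000 BTU / 3412 = 7,591 kWh → × £0.234 = £1,776.26
Difference = |£637.79 − £1,776.26| = £1,138.47

£1138.47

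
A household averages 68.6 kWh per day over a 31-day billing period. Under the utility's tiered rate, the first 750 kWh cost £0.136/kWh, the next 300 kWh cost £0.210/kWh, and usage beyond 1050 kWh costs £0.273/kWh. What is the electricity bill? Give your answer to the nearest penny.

Usage = 68.6 kWh/day × 31 days = 2126.6 kWh
First 750 kWh × £0.136 = £102.00
Next 300 kWh × £0.210 = £63.00
Remaining 1076.6 kWh × £0.273 = £293.91
Total = £458.91

£458.91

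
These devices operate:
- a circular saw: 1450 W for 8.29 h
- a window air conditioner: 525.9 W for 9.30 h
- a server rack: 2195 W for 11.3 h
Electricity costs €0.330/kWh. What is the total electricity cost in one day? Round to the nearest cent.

€13.77

circular saw: 1450 W × 8.29 h = 12,020 Wh = 12.02 kWh
window air conditioner: 525.9 W × 9.30 h = 4,891 Wh = 4.891 kWh
server rack: 2195 W × 11.3 h = 24,804 Wh = 24.8 kWh
Total energy = 12.02 + 4.891 + 24.8 = 41.71 kWh
Cost = 41.71 kWh × €0.330 = €13.77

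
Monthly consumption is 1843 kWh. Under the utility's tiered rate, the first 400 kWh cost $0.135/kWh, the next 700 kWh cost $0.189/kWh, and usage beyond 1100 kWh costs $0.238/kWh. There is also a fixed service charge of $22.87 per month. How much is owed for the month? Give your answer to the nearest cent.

$386.00

First 400 kWh × $0.135 = $54.00
Next 700 kWh × $0.189 = $132.30
Remaining 743 kWh × $0.238 = $176.83
Energy charge = $363.13; + service $22.87 = $386.00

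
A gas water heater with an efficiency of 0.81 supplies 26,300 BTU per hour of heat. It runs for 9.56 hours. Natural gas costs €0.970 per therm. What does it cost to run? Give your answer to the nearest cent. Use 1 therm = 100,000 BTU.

€3.01

Heat delivered = 26,300 BTU/h × 9.56 h = 251,428 BTU
Gas input = 251,428 / 0.81 = 310,405 BTU
= 310,405 / 100,000 = 3.104 therm
Cost = 3.104 × €0.970/therm = €3.01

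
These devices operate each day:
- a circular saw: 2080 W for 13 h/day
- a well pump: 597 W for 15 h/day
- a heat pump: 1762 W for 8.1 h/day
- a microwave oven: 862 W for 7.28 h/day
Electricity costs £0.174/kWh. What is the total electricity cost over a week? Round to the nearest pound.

circular saw: 2080 W × 13 h × 7 d = 189,280 Wh = 189.3 kWh
well pump: 597 W × 15 h × 7 d = 62,685 Wh = 62.69 kWh
heat pump: 1762 W × 8.1 h × 7 d = 99,905 Wh = 99.91 kWh
microwave oven: 862 W × 7.28 h × 7 d = 43,928 Wh = 43.93 kWh
Total energy = 189.3 + 62.69 + 99.91 + 43.93 = 395.8 kWh
Cost = 395.8 kWh × £0.174 = £68.87 ≈ £69

£69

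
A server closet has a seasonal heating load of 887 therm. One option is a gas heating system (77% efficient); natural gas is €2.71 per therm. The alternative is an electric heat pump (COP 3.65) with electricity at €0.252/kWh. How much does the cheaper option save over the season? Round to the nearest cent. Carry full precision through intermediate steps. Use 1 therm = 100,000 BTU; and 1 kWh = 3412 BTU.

€1326.95

Heat load = 887 therm × 100,000 = 88,700,000 BTU
Gas: input = 88,700,000 / 0.77 = 115,194,805 BTU = 1,152 therm → 1,152 × €2.71 = €3,121.78
Heat pump: 88,700,000 BTU / 3412 = 26,000 kWh heat; / 3.65 = 7,122 kWh in → × €0.252 = €1,794.83
Difference = |€3,121.78 − €1,794.83| = €1,326.95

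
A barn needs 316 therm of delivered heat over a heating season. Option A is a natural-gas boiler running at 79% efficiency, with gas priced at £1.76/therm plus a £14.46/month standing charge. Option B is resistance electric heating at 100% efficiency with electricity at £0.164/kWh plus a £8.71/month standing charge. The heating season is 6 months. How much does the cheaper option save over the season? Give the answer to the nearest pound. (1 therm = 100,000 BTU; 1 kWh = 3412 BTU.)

£780

Heat load = 316 therm × 100,000 = 31,600,000 BTU
Gas: input = 31,600,000 / 0.79 = 40,000,000 BTU = 400 therm → 400 × £1.76 = £704.00; + 6 × £14.46 standing = £790.76
Electric: 31,600,000 BTU / 3412 = 9,261 kWh → × £0.164 = £1,518.87; + 6 × £8.71 standing = £1,571.13
Difference = |£790.76 − £1,571.13| = £780.37 ≈ £780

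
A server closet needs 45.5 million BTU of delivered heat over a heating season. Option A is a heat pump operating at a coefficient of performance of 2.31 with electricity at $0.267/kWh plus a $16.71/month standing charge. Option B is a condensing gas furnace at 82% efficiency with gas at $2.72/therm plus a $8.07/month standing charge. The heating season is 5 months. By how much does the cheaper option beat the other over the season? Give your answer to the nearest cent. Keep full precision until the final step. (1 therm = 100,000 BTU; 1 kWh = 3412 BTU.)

Heat load = 45.5 × 10⁶ BTU = 45,500,000 BTU
Gas: input = 45,500,000 / 0.82 = 55,487,805 BTU = 554.9 therm → 554.9 × $2.72 = $1,509.27; + 5 × $8.07 standing = $1,549.62
Heat pump: 45,500,000 BTU / 3412 = 13,340 kWh heat; / 2.31 = 5,773 kWh in → × $0.267 = $1,541.35; + 5 × $16.71 standing = $1,624.90
Difference = |$1,549.62 − $1,624.90| = $75.28

$75.28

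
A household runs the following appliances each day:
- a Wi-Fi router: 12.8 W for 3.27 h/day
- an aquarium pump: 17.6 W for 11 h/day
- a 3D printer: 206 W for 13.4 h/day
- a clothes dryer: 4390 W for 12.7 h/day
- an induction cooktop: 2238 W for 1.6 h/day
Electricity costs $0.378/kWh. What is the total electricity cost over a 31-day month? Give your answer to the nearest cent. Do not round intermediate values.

$730.38

Wi-Fi router: 12.8 W × 3.27 h × 31 d = 1,298 Wh = 1.298 kWh
aquarium pump: 17.6 W × 11 h × 31 d = 6,002 Wh = 6.002 kWh
3D printer: 206 W × 13.4 h × 31 d = 85,572 Wh = 85.57 kWh
clothes dryer: 4390 W × 12.7 h × 31 d = 1,728,343 Wh = 1,728 kWh
induction cooktop: 2238 W × 1.6 h × 31 d = 111,005 Wh = 111 kWh
Total energy = 1.298 + 6.002 + 85.57 + 1,728 + 111 = 1,932 kWh
Cost = 1,932 kWh × $0.378 = $730.38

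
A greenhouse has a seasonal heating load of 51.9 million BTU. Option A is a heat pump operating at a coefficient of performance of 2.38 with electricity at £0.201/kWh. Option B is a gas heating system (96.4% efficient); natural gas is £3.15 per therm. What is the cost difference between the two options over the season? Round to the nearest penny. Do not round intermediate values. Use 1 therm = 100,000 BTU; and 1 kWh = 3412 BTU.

Heat load = 51.9 × 10⁶ BTU = 51,900,000 BTU
Gas: input = 51,900,000 / 0.964 = 53,838,174 BTU = 538.4 therm → 538.4 × £3.15 = £1,695.90
Heat pump: 51,900,000 BTU / 3412 = 15,210 kWh heat; / 2.38 = 6,391 kWh in → × £0.201 = £1,284.63
Difference = |£1,695.90 − £1,284.63| = £411.27

£411.27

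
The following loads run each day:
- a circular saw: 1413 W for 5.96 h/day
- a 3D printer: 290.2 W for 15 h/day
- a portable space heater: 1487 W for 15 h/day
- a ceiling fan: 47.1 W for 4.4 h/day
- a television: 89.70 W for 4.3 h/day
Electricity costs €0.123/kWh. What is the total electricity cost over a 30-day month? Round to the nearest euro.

€132

circular saw: 1413 W × 5.96 h × 30 d = 252,644 Wh = 252.6 kWh
3D printer: 290.2 W × 15 h × 30 d = 130,590 Wh = 130.6 kWh
portable space heater: 1487 W × 15 h × 30 d = 669,150 Wh = 669.1 kWh
ceiling fan: 47.1 W × 4.4 h × 30 d = 6,217 Wh = 6.217 kWh
television: 89.70 W × 4.3 h × 30 d = 11,571 Wh = 11.57 kWh
Total energy = 252.6 + 130.6 + 669.1 + 6.217 + 11.57 = 1,070 kWh
Cost = 1,070 kWh × €0.123 = €131.63 ≈ €132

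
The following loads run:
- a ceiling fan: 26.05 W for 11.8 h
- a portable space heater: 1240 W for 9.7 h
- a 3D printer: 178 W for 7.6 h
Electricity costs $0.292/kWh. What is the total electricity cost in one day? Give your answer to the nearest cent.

ceiling fan: 26.05 W × 11.8 h = 307 Wh = 0.3074 kWh
portable space heater: 1240 W × 9.7 h = 12,028 Wh = 12.03 kWh
3D printer: 178 W × 7.6 h = 1,353 Wh = 1.353 kWh
Total energy = 0.3074 + 12.03 + 1.353 = 13.69 kWh
Cost = 13.69 kWh × $0.292 = $4.00

$4.00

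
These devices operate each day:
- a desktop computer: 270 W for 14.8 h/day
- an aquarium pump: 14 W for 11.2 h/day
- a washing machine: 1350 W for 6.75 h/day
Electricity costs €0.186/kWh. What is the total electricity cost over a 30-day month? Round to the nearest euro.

desktop computer: 270 W × 14.8 h × 30 d = 119,880 Wh = 119.9 kWh
aquarium pump: 14 W × 11.2 h × 30 d = 4,704 Wh = 4.704 kWh
washing machine: 1350 W × 6.75 h × 30 d = 273,375 Wh = 273.4 kWh
Total energy = 119.9 + 4.704 + 273.4 = 398 kWh
Cost = 398 kWh × €0.186 = €74.02 ≈ €74

€74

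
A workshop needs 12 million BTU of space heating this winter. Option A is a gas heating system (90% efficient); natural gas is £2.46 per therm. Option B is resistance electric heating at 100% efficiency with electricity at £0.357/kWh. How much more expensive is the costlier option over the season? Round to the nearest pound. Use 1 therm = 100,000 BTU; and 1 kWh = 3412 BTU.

Heat load = 12 × 10⁶ BTU = 12,000,000 BTU
Gas: input = 12,000,000 / 0.90 = 13,333,333 BTU = 133.3 therm → 133.3 × £2.46 = £328.00
Electric: 12,000,000 BTU / 3412 = 3,517 kWh → × £0.357 = £1,255.57
Difference = |£328.00 − £1,255.57| = £927.57 ≈ £928

£928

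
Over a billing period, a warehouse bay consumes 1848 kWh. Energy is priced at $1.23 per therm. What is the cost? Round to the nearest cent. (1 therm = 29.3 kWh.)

1848 kWh × (0.03413 therm/kWh) = 63.07 therm
Cost = 63.07 therm × $1.23/therm = $77.58

$77.58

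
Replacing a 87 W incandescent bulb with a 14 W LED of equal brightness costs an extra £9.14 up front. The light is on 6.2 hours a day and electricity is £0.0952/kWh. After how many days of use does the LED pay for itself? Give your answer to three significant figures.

Power saved = 87 − 14 = 73 W
Daily energy saved = 73 W × 6.2 h = 452.6 Wh = 0.4526 kWh
Daily savings = 0.4526 × £0.0952 = £0.0431
Payback = £9.14 / £0.0431 per day = 212.1 days

212 days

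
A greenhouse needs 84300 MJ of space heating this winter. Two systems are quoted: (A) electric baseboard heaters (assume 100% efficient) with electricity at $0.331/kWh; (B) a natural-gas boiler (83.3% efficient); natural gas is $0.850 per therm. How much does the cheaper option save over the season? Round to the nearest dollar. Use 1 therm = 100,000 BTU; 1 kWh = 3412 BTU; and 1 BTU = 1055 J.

$6936

Heat load = 84300 MJ = 84,300,000,000 J / 1055 = 79,905,213 BTU
Gas: input = 79,905,213 / 0.833 = 95,924,626 BTU = 959.2 therm → 959.2 × $0.850 = $815.36
Electric: 79,905,213 BTU / 3412 = 23,420 kWh → × $0.331 = $7,751.65
Difference = |$815.36 − $7,751.65| = $6,936.29 ≈ $6936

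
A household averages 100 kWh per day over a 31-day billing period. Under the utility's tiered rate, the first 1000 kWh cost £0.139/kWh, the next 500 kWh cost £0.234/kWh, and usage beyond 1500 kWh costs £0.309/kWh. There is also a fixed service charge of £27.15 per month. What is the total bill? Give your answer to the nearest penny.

Usage = 100 kWh/day × 31 days = 3100 kWh
First 1000 kWh × £0.139 = £139.00
Next 500 kWh × £0.234 = £117.00
Remaining 1600 kWh × £0.309 = £494.40
Energy charge = £750.40; + service £27.15 = £777.55

£777.55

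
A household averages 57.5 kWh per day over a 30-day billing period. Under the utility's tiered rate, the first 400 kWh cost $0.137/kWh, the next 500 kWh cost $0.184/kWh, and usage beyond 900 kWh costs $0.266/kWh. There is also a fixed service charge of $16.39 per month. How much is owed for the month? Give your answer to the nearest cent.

Usage = 57.5 kWh/day × 30 days = 1725 kWh
First 400 kWh × $0.137 = $54.80
Next 500 kWh × $0.184 = $92.00
Remaining 825 kWh × $0.266 = $219.45
Energy charge = $366.25; + service $16.39 = $382.64

$382.64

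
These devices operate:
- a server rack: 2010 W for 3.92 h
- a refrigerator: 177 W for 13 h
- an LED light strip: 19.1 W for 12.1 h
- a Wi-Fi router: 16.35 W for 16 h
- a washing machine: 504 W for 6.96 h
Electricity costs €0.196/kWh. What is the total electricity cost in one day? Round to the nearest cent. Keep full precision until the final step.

server rack: 2010 W × 3.92 h = 7,879 Wh = 7.879 kWh
refrigerator: 177 W × 13 h = 2,301 Wh = 2.301 kWh
LED light strip: 19.1 W × 12.1 h = 231 Wh = 0.2311 kWh
Wi-Fi router: 16.35 W × 16 h = 262 Wh = 0.2616 kWh
washing machine: 504 W × 6.96 h = 3,508 Wh = 3.508 kWh
Total energy = 7.879 + 2.301 + 0.2311 + 0.2616 + 3.508 = 14.18 kWh
Cost = 14.18 kWh × €0.196 = €2.78

€2.78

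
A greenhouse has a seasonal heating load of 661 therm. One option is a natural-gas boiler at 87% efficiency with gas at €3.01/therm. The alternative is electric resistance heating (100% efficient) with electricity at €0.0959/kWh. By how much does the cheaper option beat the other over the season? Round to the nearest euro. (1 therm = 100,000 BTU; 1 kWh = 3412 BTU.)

Heat load = 661 therm × 100,000 = 66,100,000 BTU
Gas: input = 66,100,000 / 0.87 = 75,977,011 BTU = 759.8 therm → 759.8 × €3.01 = €2,286.91
Electric: 66,100,000 BTU / 3412 = 19,370 kWh → × €0.0959 = €1,857.85
Difference = |€2,286.91 − €1,857.85| = €429.06 ≈ €429

€429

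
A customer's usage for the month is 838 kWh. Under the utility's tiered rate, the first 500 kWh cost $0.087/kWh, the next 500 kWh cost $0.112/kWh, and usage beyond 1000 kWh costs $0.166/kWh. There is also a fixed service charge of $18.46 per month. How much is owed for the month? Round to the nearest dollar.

First 500 kWh × $0.087 = $43.50
Next 338 kWh × $0.112 = $37.86
Remaining tier: 0 kWh (not reached)
Energy charge = $81.36; + service $18.46 = $99.82 ≈ $100

$100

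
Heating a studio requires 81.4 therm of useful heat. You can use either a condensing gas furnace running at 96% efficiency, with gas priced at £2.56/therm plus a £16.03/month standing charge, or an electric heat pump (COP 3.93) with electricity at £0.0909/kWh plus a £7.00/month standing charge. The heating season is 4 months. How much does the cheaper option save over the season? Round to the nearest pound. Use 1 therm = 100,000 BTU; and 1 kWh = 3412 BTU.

£198

Heat load = 81.4 therm × 100,000 = 8,140,000 BTU
Gas: input = 8,140,000 / 0.96 = 8,479,167 BTU = 84.79 therm → 84.79 × £2.56 = £217.07; + 4 × £16.03 standing = £281.19
Heat pump: 8,140,000 BTU / 3412 = 2,386 kWh heat; / 3.93 = 607 kWh in → × £0.0909 = £55.18; + 4 × £7.00 standing = £83.18
Difference = |£281.19 − £83.18| = £198.01 ≈ £198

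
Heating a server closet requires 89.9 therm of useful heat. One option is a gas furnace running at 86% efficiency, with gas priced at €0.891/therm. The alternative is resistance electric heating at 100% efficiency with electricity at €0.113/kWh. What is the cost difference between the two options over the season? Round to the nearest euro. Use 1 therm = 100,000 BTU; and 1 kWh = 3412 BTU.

Heat load = 89.9 therm × 100,000 = 8,990,000 BTU
Gas: input = 8,990,000 / 0.86 = 10,453,488 BTU = 104.5 therm → 104.5 × €0.891 = €93.14
Electric: 8,990,000 BTU / 3412 = 2,635 kWh → × €0.113 = €297.73
Difference = |€93.14 − €297.73| = €204.59 ≈ €205

€205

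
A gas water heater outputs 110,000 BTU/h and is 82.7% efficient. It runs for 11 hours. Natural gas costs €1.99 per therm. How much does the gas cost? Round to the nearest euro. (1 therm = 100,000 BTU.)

€29

Heat delivered = 110,000 BTU/h × 11 h = 1,210,000 BTU
Gas input = 1,210,000 / 0.827 = 1,463,120 BTU
= 1,463,120 / 100,000 = 14.63 therm
Cost = 14.63 × €1.99/therm = €29.12 ≈ €29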